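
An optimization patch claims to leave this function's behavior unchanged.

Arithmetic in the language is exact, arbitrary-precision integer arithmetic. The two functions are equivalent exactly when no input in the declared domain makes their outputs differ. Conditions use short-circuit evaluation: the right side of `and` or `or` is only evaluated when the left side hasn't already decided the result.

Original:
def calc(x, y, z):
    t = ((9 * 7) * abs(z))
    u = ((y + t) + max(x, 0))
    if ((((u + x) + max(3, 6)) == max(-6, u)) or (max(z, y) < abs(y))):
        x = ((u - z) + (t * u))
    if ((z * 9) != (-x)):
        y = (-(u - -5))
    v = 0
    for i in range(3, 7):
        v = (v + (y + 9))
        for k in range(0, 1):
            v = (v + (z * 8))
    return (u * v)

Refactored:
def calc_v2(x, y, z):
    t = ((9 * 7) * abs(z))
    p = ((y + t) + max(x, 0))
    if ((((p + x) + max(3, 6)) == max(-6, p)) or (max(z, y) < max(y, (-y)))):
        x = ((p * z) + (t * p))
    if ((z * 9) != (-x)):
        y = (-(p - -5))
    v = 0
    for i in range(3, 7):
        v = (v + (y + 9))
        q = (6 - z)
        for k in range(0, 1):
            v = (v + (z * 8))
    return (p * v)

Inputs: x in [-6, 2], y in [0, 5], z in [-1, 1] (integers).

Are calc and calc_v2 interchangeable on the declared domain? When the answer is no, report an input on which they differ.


Consider the input x=-6, y=1, z=0.
calc: t = 0; u = 1; ((((u + x) + max(3, 6)) == max(-6, u)) or (max(z, y) < abs(y))) -> true; x = 1; ((z * 9) != (-x)) -> true; y = -6; v = 0; [i=3]; v = 3; [k=0]; v = 3; [i=4]; v = 6; [k=0]; v = 6; [i=5]; v = 9; [k=0]; v = 9; [i=6]; v = 12; [k=0]; v = 12; return 12
calc_v2: t = 0; p = 1; ((((p + x) + max(3, 6)) == max(-6, p)) or (max(z, y) < max(y, (-y)))) -> true; x = 0; ((z * 9) != (-x)) -> false; v = 0; [i=3]; v = 10; q = 6; [k=0]; v = 10; [i=4]; v = 20; q = 6; [k=0]; v = 20; [i=5]; v = 30; q = 6; [k=0]; v = 30; [i=6]; v = 40; q = 6; [k=0]; v = 40; return 40
12 vs 40 — the two versions disagree here.
verdict: not equivalent; witness: x=-6, y=1, z=0


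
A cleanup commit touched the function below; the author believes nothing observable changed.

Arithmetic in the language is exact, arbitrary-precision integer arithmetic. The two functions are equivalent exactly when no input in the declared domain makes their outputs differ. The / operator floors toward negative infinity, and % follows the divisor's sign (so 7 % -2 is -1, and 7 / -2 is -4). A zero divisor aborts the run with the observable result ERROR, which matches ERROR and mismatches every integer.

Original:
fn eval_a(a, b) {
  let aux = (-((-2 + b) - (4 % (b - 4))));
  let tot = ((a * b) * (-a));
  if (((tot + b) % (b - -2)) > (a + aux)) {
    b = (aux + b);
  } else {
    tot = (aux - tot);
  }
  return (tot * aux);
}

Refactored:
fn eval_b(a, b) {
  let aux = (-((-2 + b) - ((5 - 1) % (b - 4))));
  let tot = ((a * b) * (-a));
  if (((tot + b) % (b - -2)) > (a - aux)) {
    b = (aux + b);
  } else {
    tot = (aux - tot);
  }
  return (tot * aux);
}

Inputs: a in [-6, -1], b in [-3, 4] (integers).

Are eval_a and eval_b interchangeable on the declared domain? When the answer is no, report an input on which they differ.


Consider the input a=-2, b=-3.
eval_a: aux=2, then tot=12, then (((tot + b) % (b - -2)) > (a + aux)) is false, then tot=-10, then returns -20
eval_b: aux=2, then tot=12, then (((tot + b) % (b - -2)) > (a - aux)) is true, then b=-1, then returns 24
-20 vs 24 — the two versions disagree here.
verdict: not equivalent; witness: a=-2, b=-3


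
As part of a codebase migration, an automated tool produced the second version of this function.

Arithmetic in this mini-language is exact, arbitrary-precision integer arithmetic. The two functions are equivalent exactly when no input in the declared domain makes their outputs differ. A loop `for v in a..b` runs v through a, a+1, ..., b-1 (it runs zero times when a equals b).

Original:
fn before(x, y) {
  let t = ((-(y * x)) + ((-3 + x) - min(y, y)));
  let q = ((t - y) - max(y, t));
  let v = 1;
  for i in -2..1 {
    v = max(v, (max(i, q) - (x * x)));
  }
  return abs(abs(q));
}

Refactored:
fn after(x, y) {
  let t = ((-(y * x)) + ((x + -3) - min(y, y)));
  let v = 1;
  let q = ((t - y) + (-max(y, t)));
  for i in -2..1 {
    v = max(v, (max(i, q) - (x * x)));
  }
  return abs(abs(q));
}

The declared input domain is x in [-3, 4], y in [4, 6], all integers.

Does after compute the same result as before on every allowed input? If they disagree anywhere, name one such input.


Reading the diff, among the changes: arithmetic usage differs.
One worked example (x=-3, y=4) — before: t := 2 | q := -6 | v := 1 | iter i=-2: | v := 1 | iter i=-1: | v := 1 | iter i=0: | v := 1 | result 6; after: t := 2 | v := 1 | q := -6 | iter i=-2: | v := 1 | iter i=-1: | v := 1 | iter i=0: | v := 1 | result 6; agreement on 6.
Across all 24 domain points the two functions coincide.
verdict: equivalent


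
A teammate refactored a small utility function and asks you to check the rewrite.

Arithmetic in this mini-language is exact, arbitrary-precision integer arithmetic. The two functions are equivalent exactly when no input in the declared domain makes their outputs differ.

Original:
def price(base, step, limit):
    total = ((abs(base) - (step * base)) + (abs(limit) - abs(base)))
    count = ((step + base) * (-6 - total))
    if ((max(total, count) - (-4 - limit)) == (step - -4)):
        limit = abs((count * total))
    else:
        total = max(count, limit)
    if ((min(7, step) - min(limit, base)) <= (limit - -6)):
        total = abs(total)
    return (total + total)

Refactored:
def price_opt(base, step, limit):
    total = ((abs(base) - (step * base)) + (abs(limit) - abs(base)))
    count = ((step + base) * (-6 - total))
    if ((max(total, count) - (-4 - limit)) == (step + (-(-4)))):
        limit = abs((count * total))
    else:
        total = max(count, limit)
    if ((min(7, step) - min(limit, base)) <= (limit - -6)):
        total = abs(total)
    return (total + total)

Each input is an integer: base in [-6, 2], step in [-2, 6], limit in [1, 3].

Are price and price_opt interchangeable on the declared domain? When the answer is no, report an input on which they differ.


The two versions differ — the changes include arithmetic usage differs.
Spot check at base=-4, step=6, limit=1 — price: total=25, then count=-62, then ((max(total, count) - (-4 - limit)) == (step - -4)) is false, then total=1, then ((min(7, step) - min(limit, base)) <= (limit - -6)) is false, then returns 2. price_opt: total=25, then count=-62, then ((max(total, count) - (-4 - limit)) == (step + (-(-4)))) is false, then total=1, then ((min(7, step) - min(limit, base)) <= (limit - -6)) is false, then returns 2. Both give 2.
Checked all 243 inputs in the declared domain: the outputs agree on every one.
verdict: equivalent


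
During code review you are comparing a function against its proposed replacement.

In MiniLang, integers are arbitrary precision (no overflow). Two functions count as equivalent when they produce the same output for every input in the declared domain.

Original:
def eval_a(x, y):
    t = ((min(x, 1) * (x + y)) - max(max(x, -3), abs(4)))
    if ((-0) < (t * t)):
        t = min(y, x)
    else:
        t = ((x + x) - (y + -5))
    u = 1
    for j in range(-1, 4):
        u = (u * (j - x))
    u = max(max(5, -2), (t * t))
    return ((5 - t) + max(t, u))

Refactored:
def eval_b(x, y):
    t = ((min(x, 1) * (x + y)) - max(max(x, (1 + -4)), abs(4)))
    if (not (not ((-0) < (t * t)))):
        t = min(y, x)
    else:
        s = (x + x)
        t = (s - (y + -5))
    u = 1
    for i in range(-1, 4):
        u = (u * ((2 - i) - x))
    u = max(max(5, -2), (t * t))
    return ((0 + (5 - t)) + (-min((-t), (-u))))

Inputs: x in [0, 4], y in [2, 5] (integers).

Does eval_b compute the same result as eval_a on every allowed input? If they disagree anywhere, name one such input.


The two are interchangeable: boolean connective usage differs; min/max/abs usage differs; local variable names differ; constant usage differs; statement counts differ; arithmetic usage differs, and every declared input agrees.
One worked example (x=2, y=3) — eval_a: t = 1; ((-0) < (t * t)) -> true; t = 2; u = 1; [j=-1]; u = -3; [j=0]; u = 6; [j=1]; u = -6; [j=2]; u = 0; [j=3]; u = 0; u = 5; return 8; eval_b: t = 1; (not (not ((-0) < (t * t)))) -> true; t = 2; u = 1; [i=-1]; u = 1; [i=0]; u = 0; [i=1]; u = 0; [i=2]; u = 0; [i=3]; u = 0; u = 5; return 8; agreement on 8.
Checked all 20 inputs in the declared domain: the outputs agree on every one.
verdict: equivalent


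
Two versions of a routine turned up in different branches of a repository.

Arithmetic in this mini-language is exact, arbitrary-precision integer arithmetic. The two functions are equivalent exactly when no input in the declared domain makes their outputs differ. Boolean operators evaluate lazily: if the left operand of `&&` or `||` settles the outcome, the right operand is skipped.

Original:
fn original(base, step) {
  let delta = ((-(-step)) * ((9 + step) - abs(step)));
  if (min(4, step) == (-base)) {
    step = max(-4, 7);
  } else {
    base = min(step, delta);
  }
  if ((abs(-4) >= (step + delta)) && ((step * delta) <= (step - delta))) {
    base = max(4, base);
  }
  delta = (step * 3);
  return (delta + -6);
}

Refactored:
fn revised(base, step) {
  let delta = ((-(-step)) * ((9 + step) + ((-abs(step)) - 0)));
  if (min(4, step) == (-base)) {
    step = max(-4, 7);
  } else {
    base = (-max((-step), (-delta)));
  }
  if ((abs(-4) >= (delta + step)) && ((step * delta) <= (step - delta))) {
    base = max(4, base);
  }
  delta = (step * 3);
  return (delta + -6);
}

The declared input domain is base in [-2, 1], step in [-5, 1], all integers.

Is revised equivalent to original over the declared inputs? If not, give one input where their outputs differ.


The two versions differ — the changes include min/max/abs usage differs; also constant usage differs; also arithmetic usage differs.
One worked example (base=-1, step=-4) — original: delta = -4; (min(4, step) == (-base)) -> false; base = -4; ((abs(-4) >= (step + delta)) && ((step * delta) <= (step - delta))) -> false; delta = -12; return -18; revised: delta = -4; (min(4, step) == (-base)) -> false; base = -4; ((abs(-4) >= (delta + step)) && ((step * delta) <= (step - delta))) -> false; delta = -12; return -18; agreement on -18.
An exhaustive pass over the 28 declared inputs shows identical outputs.
verdict: equivalent


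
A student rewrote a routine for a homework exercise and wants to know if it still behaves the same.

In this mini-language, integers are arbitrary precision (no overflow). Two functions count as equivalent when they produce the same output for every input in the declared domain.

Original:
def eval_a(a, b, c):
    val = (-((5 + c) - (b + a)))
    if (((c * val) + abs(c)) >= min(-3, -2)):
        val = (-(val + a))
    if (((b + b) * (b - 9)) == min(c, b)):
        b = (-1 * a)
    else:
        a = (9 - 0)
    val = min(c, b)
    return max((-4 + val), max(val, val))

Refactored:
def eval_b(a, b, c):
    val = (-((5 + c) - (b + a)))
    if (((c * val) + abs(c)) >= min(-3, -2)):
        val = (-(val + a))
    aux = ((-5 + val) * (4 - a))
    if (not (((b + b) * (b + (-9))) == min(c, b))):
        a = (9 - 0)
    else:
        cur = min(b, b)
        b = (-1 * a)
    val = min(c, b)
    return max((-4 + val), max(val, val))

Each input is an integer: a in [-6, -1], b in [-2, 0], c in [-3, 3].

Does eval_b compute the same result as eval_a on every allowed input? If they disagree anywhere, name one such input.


Reading the diff, among the changes: statement counts differ, and min/max/abs usage differs, and arithmetic usage differs, and constant usage differs, and local variable names differ, and boolean connective usage differs.
One worked example (a=-5, b=0, c=-3) — eval_a: val=-7, then (((c * val) + abs(c)) >= min(-3, -2)) is true, then val=12, then (((b + b) * (b - 9)) == min(c, b)) is false, then a=9, then val=-3, then returns -3; eval_b: val=-7, then (((c * val) + abs(c)) >= min(-3, -2)) is true, then val=12, then aux=63, then (not (((b + b) * (b + (-9))) == min(c, b))) is true, then a=9, then val=-3, then returns -3; agreement on -3.
Checked all 126 inputs in the declared domain: the outputs agree on every one.
verdict: equivalent


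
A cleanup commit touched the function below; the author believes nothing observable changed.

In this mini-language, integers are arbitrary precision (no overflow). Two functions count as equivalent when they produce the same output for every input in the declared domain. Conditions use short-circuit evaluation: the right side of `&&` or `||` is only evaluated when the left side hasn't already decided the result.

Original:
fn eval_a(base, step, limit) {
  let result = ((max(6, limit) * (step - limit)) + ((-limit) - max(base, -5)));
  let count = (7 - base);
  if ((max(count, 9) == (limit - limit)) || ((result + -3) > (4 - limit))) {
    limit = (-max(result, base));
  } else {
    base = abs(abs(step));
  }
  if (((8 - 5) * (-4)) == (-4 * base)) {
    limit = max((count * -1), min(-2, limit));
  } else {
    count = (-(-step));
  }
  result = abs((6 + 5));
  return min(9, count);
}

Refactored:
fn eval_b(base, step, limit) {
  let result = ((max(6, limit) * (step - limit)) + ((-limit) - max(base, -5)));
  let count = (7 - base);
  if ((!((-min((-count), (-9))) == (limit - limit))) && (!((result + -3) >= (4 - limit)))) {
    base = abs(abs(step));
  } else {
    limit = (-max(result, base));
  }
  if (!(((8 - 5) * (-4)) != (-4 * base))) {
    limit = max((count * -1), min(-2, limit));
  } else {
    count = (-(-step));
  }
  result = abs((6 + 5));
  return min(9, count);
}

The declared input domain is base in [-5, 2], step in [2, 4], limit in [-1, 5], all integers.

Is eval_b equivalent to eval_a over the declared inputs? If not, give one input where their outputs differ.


Input base=-1, step=3, limit=2: 8 from eval_a versus 3 from eval_b.
verdict: not equivalent; witness: base=-1, step=3, limit=2


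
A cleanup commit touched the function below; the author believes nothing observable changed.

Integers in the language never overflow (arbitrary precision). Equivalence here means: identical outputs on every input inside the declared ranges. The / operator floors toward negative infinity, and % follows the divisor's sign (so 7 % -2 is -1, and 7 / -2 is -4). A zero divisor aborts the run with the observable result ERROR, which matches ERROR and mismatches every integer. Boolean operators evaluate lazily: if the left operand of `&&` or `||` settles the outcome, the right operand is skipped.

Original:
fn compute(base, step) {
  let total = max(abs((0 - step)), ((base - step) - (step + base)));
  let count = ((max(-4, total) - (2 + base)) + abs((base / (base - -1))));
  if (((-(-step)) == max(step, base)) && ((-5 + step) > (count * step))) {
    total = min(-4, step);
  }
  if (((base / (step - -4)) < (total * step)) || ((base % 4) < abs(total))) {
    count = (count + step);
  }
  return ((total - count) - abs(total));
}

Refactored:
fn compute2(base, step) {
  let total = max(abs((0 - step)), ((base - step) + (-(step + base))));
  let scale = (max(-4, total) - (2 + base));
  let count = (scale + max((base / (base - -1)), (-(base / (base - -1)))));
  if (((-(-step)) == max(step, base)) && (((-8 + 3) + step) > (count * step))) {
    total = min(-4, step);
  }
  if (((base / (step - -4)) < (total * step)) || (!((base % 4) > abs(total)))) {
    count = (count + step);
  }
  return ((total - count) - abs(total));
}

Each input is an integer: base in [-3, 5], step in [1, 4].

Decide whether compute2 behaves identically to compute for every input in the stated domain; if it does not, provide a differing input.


There is a counterexample at base=5, step=1: 6 on one side, 5 on the other.
compute: total = 1; count = -6; (((-(-step)) == max(step, base)) && ((-5 + step) > (count * step))) -> false; (((base / (step - -4)) < (total * step)) || ((base % 4) < abs(total))) -> false; return 6
compute2: total = 1; scale = -6; count = -6; (((-(-step)) == max(step, base)) && (((-8 + 3) + step) > (count * step))) -> false; (((base / (step - -4)) < (total * step)) || (!((base % 4) > abs(total)))) -> true; count = -5; return 5
verdict: not equivalent; witness: base=5, step=1


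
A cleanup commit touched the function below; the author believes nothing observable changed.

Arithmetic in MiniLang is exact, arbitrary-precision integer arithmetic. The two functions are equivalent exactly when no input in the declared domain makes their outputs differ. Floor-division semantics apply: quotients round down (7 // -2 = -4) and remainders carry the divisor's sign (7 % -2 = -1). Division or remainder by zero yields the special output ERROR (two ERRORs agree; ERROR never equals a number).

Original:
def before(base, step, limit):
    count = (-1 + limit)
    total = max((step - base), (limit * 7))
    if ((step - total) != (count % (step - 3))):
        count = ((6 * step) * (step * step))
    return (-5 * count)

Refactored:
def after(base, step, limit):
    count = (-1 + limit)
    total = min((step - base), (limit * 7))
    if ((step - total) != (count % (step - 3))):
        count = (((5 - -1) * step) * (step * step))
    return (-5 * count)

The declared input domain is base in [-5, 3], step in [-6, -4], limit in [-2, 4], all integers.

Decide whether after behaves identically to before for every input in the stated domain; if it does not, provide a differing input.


The rewrite breaks on base=-5, step=-5, limit=4, where the results are 3750 and -15.
before: count = 3; total = 28; ((step - total) != (count % (step - 3))) -> true; count = -750; return 3750
after: count = 3; total = 0; ((step - total) != (count % (step - 3))) -> false; return -15
verdict: not equivalent; witness: base=-5, step=-5, limit=4


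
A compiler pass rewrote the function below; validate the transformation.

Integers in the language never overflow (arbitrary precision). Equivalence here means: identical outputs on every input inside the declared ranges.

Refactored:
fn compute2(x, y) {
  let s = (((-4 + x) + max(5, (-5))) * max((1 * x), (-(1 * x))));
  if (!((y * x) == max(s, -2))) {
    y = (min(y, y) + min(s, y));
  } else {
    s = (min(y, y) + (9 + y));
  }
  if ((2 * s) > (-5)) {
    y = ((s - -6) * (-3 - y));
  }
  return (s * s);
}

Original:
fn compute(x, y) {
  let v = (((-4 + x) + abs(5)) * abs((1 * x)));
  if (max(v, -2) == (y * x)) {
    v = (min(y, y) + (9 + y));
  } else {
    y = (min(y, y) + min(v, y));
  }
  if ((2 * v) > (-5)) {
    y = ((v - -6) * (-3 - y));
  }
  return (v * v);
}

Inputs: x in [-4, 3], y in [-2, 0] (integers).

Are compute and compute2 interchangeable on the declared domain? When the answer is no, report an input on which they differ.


Behavior is preserved: although min/max/abs usage differs; and boolean connective usage differs; and constant usage differs; and local variable names differ; and arithmetic usage differs, the outputs never diverge.
Spot check at x=3, y=-2 — compute: v becomes 12; next (max(v, -2) == (y * x)) evaluates to false; next y becomes -4; next ((2 * v) > (-5)) evaluates to true; next y becomes 18; next final value 144. compute2: s becomes 12; next (!((y * x) == max(s, -2))) evaluates to true; next y becomes -4; next ((2 * s) > (-5)) evaluates to true; next y becomes 18; next final value 144. Both give 144.
Every one of the 24 inputs gives matching results.
verdict: equivalent


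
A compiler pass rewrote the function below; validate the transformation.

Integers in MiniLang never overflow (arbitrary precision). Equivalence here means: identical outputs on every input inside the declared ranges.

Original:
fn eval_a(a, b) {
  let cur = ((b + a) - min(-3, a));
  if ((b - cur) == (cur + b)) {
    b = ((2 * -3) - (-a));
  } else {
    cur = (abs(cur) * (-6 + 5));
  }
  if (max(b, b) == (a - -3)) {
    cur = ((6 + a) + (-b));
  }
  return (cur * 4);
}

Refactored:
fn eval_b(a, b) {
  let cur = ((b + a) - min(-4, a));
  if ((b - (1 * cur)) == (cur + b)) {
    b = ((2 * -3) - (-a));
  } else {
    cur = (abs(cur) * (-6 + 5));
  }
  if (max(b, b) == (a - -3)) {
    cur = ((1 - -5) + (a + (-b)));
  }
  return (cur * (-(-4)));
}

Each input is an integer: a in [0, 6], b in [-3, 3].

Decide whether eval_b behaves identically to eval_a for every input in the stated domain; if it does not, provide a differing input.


Run the pair on a=0, b=-3.
eval_a: cur := 0 | ((b - cur) == (cur + b)): true | b := -6 | (max(b, b) == (a - -3)): false | result 0
eval_b: cur := 1 | ((b - (1 * cur)) == (cur + b)): false | cur := -1 | (max(b, b) == (a - -3)): false | result -4
0 against -4: the behavior changed.
verdict: not equivalent; witness: a=0, b=-3


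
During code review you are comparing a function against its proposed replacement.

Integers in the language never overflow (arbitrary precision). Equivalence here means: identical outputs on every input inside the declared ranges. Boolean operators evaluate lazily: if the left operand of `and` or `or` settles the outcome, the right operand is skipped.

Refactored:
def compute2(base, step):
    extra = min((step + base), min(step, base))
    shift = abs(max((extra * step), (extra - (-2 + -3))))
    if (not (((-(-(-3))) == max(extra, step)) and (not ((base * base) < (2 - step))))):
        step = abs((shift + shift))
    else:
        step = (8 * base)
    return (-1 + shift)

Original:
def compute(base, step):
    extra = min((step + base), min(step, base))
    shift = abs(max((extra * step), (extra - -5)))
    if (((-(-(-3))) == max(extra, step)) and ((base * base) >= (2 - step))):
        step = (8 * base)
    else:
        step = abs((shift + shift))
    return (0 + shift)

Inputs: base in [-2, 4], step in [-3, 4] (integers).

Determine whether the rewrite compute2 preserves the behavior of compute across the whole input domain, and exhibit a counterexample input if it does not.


Take base=-2, step=-3.
compute: extra = -5; shift = 15; (((-(-(-3))) == max(extra, step)) and ((base * base) >= (2 - step))) -> false; step = 30; return 15
compute2: extra = -5; shift = 15; (not (((-(-(-3))) == max(extra, step)) and (not ((base * base) < (2 - step))))) -> true; step = 30; return 14
15 against 14: the behavior changed.
verdict: not equivalent; witness: base=-2, step=-3


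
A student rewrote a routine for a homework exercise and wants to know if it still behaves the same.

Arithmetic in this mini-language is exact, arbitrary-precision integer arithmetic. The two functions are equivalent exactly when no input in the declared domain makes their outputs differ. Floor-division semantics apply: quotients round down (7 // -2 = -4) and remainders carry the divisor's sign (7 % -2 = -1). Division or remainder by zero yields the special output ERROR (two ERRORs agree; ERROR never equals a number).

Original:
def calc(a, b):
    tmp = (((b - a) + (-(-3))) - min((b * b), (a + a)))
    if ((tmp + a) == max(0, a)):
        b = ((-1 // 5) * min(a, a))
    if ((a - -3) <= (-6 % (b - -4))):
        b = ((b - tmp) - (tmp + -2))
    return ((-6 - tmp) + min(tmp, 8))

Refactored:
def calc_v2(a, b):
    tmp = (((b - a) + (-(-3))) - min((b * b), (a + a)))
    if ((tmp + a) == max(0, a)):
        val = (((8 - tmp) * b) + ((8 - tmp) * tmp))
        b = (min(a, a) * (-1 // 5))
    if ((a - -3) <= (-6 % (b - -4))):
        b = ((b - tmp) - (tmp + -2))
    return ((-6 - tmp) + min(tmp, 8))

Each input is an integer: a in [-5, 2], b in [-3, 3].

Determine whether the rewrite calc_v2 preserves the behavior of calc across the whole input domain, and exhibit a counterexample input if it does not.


Differences: arithmetic usage differs; also constant usage differs; also statement counts differ; also local variable names differ — yet all 56 inputs agree.
verdict: equivalent


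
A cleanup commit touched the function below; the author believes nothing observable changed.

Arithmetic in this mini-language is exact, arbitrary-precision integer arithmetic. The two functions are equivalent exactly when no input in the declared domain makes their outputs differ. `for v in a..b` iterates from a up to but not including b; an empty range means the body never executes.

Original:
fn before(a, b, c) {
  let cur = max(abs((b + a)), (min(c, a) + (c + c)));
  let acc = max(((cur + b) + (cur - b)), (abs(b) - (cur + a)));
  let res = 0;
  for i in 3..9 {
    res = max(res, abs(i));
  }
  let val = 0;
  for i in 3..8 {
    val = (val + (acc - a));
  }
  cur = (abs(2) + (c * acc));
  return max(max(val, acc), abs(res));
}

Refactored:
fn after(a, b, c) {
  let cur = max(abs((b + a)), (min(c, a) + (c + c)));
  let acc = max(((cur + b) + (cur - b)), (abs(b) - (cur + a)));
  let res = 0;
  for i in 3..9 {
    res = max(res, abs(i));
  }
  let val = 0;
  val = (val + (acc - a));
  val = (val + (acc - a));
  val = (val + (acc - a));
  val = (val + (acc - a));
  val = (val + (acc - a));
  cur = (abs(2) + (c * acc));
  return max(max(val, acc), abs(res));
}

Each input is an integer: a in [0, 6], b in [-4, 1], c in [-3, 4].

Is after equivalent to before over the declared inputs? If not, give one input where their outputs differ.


Reading the diff, among the changes: loop structure differs, plus arithmetic usage differs, plus statement counts differ.
As a probe, take a=1, b=-4, c=-3: before runs cur = 3; acc = 6; res = 0; [i=3]; res = 3; [i=4]; res = 4; [i=5]; res = 5; [i=6]; res = 6; [i=7]; res = 7; [i=8]; res = 8; val = 0; [i=3]; val = 5; [i=4]; val = 10; [i=5]; val = 15; [i=6]; val = 20; [i=7]; val = 25; cur = -16; return 25; after runs cur = 3; acc = 6; res = 0; [i=3]; res = 3; [i=4]; res = 4; [i=5]; res = 5; [i=6]; res = 6; [i=7]; res = 7; [i=8]; res = 8; val = 0; val = 5; val = 10; val = 15; val = 20; val = 25; cur = -16; return 25; both end at 25.
An exhaustive pass over the 336 declared inputs shows identical outputs.
verdict: equivalent


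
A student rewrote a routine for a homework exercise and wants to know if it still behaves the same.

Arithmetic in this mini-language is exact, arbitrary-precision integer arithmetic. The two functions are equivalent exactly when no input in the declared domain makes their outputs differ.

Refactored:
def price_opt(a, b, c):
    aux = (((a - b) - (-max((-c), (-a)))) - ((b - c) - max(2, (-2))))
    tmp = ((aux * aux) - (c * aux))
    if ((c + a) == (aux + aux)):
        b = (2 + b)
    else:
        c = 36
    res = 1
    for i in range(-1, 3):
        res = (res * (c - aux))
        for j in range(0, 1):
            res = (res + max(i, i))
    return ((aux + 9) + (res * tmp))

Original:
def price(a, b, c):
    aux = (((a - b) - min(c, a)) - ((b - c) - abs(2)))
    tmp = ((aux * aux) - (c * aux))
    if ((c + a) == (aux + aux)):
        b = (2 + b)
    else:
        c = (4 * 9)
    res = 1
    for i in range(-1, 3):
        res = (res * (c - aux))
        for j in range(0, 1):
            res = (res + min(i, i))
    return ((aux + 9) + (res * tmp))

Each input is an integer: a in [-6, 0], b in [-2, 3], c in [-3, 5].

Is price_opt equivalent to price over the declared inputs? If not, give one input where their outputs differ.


The one real change (`min(i, i)` became `max(i, i)`) has no effect anywhere in the declared ranges.
As a probe, take a=-6, b=-1, c=5: price runs aux := 9 | tmp := 36 | ((c + a) == (aux + aux)): false | c := 36 | res := 1 | iter i=-1: | res := 27 | iter j=0: | res := 26 | iter i=0: | res := 702 | iter j=0: | res := 702 | iter i=1: | res := 18954 | iter j=0: | res := 18955 | iter i=2: | res := 511785 | iter j=0: | res := 511787 | result 18424350; price_opt runs aux := 9 | tmp := 36 | ((c + a) == (aux + aux)): false | c := 36 | res := 1 | iter i=-1: | res := 27 | iter j=0: | res := 26 | iter i=0: | res := 702 | iter j=0: | res := 702 | iter i=1: | res := 18954 | iter j=0: | res := 18955 | iter i=2: | res := 511785 | iter j=0: | res := 511787 | result 18424350; both end at 18424350.
Every one of the 378 inputs gives matching results.
verdict: equivalent


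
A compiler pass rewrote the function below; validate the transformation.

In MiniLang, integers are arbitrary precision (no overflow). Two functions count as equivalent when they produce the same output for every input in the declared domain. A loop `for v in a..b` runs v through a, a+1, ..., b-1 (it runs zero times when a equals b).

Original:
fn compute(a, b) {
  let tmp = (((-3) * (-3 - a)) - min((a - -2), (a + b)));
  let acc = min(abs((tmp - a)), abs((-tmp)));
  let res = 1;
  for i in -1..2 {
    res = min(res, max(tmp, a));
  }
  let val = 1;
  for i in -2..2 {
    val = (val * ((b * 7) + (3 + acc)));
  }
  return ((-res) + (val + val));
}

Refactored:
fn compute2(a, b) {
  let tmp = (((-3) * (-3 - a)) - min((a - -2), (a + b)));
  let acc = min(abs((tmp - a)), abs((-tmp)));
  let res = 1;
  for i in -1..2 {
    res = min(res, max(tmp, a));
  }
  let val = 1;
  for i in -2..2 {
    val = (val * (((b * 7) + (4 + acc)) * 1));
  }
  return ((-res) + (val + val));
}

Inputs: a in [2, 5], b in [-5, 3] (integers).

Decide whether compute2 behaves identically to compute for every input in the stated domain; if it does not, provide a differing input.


Consider the input a=2, b=-5.
compute: tmp=18, then acc=16, then res=1, then (i=-1), then res=1, then (i=0), then res=1, then (i=1), then res=1, then val=1, then (i=-2), then val=-16, then (i=-1), then val=256, then (i=0), then val=-4096, then (i=1), then val=65536, then returns 131071
compute2: tmp=18, then acc=16, then res=1, then (i=-1), then res=1, then (i=0), then res=1, then (i=1), then res=1, then val=1, then (i=-2), then val=-15, then (i=-1), then val=225, then (i=0), then val=-3375, then (i=1), then val=50625, then returns 101249
131071 and 101249 differ, so these are not the same function on this domain.
verdict: not equivalent; witness: a=2, b=-5


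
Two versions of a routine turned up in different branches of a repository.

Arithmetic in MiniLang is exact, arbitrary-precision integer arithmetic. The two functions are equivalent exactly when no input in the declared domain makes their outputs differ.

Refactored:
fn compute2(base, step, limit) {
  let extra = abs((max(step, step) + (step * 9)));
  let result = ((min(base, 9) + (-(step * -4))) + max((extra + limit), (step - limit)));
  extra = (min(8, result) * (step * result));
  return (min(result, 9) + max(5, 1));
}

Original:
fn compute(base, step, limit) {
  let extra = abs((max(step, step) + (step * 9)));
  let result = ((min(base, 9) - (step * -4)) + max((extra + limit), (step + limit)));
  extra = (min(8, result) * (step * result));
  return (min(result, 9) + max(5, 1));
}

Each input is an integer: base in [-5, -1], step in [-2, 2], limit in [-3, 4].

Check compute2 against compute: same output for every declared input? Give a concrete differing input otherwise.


Not equivalent: base=-5, step=0, limit=-3 separates them (-3 vs 3).
compute: extra becomes 0; next result becomes -8; next extra becomes 0; next final value -3
compute2: extra becomes 0; next result becomes -2; next extra becomes 0; next final value 3
verdict: not equivalent; witness: base=-5, step=0, limit=-3


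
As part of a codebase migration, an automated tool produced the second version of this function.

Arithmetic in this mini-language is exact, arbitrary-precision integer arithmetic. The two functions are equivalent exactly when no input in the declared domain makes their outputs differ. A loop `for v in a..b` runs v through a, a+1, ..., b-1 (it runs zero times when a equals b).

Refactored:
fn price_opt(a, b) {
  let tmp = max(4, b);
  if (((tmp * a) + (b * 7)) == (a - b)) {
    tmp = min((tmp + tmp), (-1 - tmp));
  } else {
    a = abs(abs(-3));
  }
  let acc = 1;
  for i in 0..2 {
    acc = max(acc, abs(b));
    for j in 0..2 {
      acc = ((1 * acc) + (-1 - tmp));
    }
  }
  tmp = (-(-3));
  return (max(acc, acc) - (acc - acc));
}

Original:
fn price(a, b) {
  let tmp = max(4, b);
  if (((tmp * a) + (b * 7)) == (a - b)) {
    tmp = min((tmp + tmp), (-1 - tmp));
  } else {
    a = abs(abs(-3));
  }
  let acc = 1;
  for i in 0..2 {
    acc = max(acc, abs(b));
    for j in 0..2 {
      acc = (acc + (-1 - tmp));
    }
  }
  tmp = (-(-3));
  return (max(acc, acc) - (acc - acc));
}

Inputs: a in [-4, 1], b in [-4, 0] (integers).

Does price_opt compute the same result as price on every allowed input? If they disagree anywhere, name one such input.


Differences: arithmetic usage differs; constant usage differs — yet all 30 inputs agree.
verdict: equivalent


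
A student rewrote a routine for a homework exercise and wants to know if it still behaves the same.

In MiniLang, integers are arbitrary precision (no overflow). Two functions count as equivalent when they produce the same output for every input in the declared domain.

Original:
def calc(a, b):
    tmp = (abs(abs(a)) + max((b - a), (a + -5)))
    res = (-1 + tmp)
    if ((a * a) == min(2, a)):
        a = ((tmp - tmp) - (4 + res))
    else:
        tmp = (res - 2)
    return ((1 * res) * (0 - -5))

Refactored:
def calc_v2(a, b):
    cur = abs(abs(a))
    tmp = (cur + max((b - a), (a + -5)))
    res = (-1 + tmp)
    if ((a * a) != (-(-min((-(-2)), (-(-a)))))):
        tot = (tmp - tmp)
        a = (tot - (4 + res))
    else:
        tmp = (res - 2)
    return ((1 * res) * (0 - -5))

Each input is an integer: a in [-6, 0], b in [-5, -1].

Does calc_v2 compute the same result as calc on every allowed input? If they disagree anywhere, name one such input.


The suspicious-looking change has no observable effect anywhere in the declared ranges.
Spot check at a=-3, b=-1 — calc: tmp=5, then res=4, then ((a * a) == min(2, a)) is false, then tmp=2, then returns 20. calc_v2: cur=3, then tmp=5, then res=4, then ((a * a) != (-(-min((-(-2)), (-(-a)))))) is true, then tot=0, then a=-8, then returns 20. Both give 20.
Across all 35 domain points the two functions coincide.
verdict: equivalent


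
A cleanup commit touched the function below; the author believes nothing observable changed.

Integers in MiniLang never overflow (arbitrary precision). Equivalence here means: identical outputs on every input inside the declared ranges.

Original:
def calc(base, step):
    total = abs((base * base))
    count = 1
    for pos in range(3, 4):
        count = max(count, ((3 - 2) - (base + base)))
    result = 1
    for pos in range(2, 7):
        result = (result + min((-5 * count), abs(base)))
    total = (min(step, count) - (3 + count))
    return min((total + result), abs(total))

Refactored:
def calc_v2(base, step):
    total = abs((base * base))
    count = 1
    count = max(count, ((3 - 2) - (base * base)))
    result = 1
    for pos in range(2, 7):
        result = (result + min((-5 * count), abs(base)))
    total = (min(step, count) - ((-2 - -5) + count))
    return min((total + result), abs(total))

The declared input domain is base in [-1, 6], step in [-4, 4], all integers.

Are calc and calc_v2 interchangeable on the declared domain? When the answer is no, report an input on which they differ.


Evaluate both at base=-1, step=-4.
calc: total = 1; count = 1; [pos=3]; count = 3; result = 1; [pos=2]; result = -14; [pos=3]; result = -29; [pos=4]; result = -44; [pos=5]; result = -59; [pos=6]; result = -74; total = -10; return -84
calc_v2: total = 1; count = 1; count = 1; result = 1; [pos=2]; result = -4; [pos=3]; result = -9; [pos=4]; result = -14; [pos=5]; result = -19; [pos=6]; result = -24; total = -8; return -32
-84 != -32, so the rewrite changes behavior.
verdict: not equivalent; witness: base=-1, step=-4


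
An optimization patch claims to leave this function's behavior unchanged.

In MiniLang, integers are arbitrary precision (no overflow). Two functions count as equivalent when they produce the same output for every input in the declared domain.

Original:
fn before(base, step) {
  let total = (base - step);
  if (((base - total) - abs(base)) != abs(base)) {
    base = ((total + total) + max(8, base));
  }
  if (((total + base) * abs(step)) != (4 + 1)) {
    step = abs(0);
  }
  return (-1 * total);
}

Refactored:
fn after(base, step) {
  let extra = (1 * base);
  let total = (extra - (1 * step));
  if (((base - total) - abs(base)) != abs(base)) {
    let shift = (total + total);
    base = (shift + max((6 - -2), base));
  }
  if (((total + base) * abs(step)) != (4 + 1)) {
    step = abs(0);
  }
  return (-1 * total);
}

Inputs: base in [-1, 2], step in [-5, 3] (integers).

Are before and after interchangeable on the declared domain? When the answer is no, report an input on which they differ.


Differences: constant usage differs; statement counts differ; local variable names differ; arithmetic usage differs — yet all 36 inputs agree.
verdict: equivalent


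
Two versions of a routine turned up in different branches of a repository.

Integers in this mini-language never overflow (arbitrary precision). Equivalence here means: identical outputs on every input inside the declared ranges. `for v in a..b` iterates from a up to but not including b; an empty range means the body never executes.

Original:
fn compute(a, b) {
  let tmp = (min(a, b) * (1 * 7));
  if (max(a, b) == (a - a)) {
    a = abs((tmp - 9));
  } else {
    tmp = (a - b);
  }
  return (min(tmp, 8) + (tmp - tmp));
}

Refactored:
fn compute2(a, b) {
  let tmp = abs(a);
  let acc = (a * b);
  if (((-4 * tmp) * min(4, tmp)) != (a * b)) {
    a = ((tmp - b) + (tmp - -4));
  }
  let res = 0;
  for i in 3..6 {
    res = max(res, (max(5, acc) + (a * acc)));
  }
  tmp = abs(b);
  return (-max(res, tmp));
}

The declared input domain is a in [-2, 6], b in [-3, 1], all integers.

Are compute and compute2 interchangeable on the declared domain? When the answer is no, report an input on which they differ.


These are not equivalent — on a=-2, b=-3 the outputs split (1 vs -72).
compute: tmp := -21 | (max(a, b) == (a - a)): false | tmp := 1 | result 1
compute2: tmp := 2 | acc := 6 | (((-4 * tmp) * min(4, tmp)) != (a * b)): true | a := 11 | res := 0 | iter i=3: | res := 72 | iter i=4: | res := 72 | iter i=5: | res := 72 | tmp := 3 | result -72
verdict: not equivalent; witness: a=-2, b=-3


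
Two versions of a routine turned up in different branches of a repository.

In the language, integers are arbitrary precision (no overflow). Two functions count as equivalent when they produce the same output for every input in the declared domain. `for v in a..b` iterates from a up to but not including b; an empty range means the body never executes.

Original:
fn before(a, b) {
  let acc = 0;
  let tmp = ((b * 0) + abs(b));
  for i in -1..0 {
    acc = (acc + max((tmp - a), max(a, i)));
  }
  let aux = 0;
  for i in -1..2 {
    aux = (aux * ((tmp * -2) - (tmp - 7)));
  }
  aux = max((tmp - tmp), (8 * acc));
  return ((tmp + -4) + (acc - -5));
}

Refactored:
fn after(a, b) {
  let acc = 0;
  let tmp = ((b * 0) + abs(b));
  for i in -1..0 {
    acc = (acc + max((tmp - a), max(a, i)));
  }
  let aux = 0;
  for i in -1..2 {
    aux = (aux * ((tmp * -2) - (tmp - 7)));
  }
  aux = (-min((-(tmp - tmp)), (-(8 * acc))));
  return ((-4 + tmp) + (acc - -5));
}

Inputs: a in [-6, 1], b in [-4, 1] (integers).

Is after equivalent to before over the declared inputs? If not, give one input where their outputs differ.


The two are interchangeable: min/max/abs usage differs, and every declared input agrees.
As a probe, take a=0, b=0: before runs acc becomes 0; next tmp becomes 0; next at i=-1:; next acc becomes 0; next aux becomes 0; next at i=-1:; next aux becomes 0; next at i=0:; next aux becomes 0; next at i=1:; next aux becomes 0; next aux becomes 0; next final value 1; after runs acc becomes 0; next tmp becomes 0; next at i=-1:; next acc becomes 0; next aux becomes 0; next at i=-1:; next aux becomes 0; next at i=0:; next aux becomes 0; next at i=1:; next aux becomes 0; next aux becomes 0; next final value 1; both end at 1.
Sweeping the whole domain (48 inputs) finds no disagreement.
verdict: equivalent


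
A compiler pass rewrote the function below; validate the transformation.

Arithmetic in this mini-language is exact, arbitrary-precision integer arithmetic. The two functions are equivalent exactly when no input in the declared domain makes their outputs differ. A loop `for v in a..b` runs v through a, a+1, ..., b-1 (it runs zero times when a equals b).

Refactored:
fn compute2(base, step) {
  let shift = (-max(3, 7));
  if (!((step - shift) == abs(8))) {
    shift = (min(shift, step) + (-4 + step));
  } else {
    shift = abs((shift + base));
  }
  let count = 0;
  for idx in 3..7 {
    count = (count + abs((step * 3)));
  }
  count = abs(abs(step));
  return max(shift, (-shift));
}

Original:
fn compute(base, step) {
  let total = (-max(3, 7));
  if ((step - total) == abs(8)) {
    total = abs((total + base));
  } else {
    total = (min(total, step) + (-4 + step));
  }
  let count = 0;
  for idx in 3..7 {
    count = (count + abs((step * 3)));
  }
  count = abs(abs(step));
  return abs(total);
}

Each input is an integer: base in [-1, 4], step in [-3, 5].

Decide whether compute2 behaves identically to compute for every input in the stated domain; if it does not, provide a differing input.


Comparing the listings, the differences include: local variable names differ, min/max/abs usage differs, boolean connective usage differs.
As a probe, take base=2, step=5: compute runs total becomes -7; next ((step - total) == abs(8)) evaluates to false; next total becomes -6; next count becomes 0; next at idx=3:; next count becomes 15; next at idx=4:; next count becomes 30; next at idx=5:; next count becomes 45; next at idx=6:; next count becomes 60; next count becomes 5; next final value 6; compute2 runs shift becomes -7; next (!((step - shift) == abs(8))) evaluates to true; next shift becomes -6; next count becomes 0; next at idx=3:; next count becomes 15; next at idx=4:; next count becomes 30; next at idx=5:; next count becomes 45; next at idx=6:; next count becomes 60; next count becomes 5; next final value 6; both end at 6.
Checked all 54 inputs in the declared domain: the outputs agree on every one.
verdict: equivalent
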